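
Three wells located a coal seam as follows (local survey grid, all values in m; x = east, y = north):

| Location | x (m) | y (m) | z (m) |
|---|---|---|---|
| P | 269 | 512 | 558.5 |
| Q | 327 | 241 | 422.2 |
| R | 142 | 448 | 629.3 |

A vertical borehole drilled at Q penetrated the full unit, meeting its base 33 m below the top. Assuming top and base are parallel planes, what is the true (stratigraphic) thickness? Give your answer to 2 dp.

25.65 m

Let the plane be z = a·x + b·y + c.
Q−P: 58a − 271b = −136.3;  R−P: −127a − 64b = 70.8.
Solving gives a = −0.73199, b = 0.34629.
|∇z| = √(a²+b²) = 0.80977, so dip δ = arctan(0.80977) = 39.00°.
True thickness = vertical thickness × cos δ = 33 × cos 39.00° = 25.65 m.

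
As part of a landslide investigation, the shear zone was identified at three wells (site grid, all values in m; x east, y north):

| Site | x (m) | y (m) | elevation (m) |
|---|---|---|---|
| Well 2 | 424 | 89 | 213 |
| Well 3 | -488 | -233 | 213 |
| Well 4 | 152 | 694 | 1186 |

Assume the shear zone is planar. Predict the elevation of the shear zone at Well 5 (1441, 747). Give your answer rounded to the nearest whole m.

Two edge vectors: Well 2→Well 3 = (-912, -322, 0), Well 2→Well 4 = (-272, 605, 973).
Normal n = (Well 2→Well 3) × (Well 2→Well 4) = (-313306, 887376, -639344).
So ∂z/∂x = −n_x/n_z = −0.49004 and ∂z/∂y = −n_y/n_z = 1.38795.
Intercept c from Well 2: 213 + 207.78 − 123.53 = 297.25.
At (1441, 747): z = −706.2 + 1036.8 + 297.25 = 627.9 m.

628 m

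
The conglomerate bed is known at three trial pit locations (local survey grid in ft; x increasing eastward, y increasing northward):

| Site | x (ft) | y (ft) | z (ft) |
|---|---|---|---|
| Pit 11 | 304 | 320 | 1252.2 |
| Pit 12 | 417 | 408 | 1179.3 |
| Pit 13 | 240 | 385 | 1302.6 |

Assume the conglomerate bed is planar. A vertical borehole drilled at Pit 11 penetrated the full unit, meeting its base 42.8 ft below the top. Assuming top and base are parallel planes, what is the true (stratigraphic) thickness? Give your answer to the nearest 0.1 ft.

34.9 ft

Let the plane be z = a·x + b·y + c.
Pit 12−Pit 11: 113a + 88b = −72.9;  Pit 13−Pit 11: −64a + 65b = 50.4.
Solving gives a = −0.70692, b = 0.07934.
|∇z| = √(a²+b²) = 0.71136, so dip δ = arctan(0.71136) = 35.43°.
True thickness = vertical thickness × cos δ = 42.8 × cos 35.43° = 34.9 ft.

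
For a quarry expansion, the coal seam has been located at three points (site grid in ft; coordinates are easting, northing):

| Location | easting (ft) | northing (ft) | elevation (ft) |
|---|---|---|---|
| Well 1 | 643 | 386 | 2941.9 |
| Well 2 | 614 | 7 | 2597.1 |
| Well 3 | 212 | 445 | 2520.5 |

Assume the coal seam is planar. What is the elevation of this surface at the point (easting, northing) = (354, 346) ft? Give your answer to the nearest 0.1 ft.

2593.6 ft

Two edge vectors: Well 1→Well 2 = (-29, -379, -344.8), Well 1→Well 3 = (-431, 59, -421.4).
Normal n = (Well 1→Well 2) × (Well 1→Well 3) = (180053.8, 136388.2, -165060).
So ∂z/∂easting = −n_x/n_z = 1.09084 and ∂z/∂northing = −n_y/n_z = 0.82629.
Intercept c from Well 1: 2941.9 − 701.41 − 318.95 = 1921.54.
At (354, 346): z = 386.2 + 285.9 + 1921.54 = 2593.6 ft.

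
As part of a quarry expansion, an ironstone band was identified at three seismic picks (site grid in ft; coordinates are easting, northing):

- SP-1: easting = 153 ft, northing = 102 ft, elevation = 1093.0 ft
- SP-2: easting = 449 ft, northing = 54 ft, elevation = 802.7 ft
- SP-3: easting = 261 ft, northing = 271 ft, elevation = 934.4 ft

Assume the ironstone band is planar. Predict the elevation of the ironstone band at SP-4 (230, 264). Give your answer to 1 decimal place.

Let the plane be z = a·easting + b·northing + c.
SP-2−SP-1: 296a − 48b = −290.3;  SP-3−SP-1: 108a + 169b = −158.6.
Solving gives a = −1.02655, b = −0.28244.
Then c = 1093 − a·153 − b·102 = 1278.87.
At (230, 264): z = −236.1 − 74.6 + 1278.87 = 968.2 ft.

968.2 ft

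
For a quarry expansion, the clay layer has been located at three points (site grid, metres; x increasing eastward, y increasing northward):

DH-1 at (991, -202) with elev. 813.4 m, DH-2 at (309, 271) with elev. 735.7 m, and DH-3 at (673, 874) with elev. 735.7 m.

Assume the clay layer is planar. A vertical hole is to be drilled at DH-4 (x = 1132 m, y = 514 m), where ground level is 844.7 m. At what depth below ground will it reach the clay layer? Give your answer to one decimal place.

54.7 m

Two edge vectors: DH-1→DH-2 = (-682, 473, -77.7), DH-1→DH-3 = (-318, 1076, -77.7).
Normal n = (DH-1→DH-2) × (DH-1→DH-3) = (46853.1, -28282.8, -583418).
So ∂z/∂x = −n_x/n_z = 0.080308 and ∂z/∂y = −n_y/n_z = −0.048478.
Intercept c from DH-1: 813.4 − 79.59 − 9.79 = 724.02.
At (1132, 514): z_contact = 90.91 − 24.92 + 724.02 = 790.01 m.
Depth below ground = 844.7 − 790.01 = 54.7 m.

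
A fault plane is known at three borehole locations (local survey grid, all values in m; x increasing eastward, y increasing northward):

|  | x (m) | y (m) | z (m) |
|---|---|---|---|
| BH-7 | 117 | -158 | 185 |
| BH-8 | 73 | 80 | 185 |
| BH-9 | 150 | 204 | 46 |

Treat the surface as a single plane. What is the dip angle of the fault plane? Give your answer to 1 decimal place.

54.7°

Two edge vectors: BH-7→BH-8 = (-44, 238, 0), BH-7→BH-9 = (33, 362, -139).
Normal n = (BH-7→BH-8) × (BH-7→BH-9) = (-33082, -6116, -23782).
So ∂z/∂x = −n_x/n_z = −1.39105 and ∂z/∂y = −n_y/n_z = −0.25717.
Gradient magnitude |∇z| = √(a² + b²) = √(1.93503 + 0.06614) = 1.41462.
True dip = arctan(1.41462) = 54.7°, dipping toward E (azimuth ≈ 080°).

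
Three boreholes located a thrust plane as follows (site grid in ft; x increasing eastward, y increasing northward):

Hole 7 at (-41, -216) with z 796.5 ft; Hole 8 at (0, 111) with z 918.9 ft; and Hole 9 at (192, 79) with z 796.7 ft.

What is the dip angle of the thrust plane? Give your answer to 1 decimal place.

Two edge vectors: Hole 7→Hole 8 = (41, 327, 122.4), Hole 7→Hole 9 = (233, 295, 0.2).
Normal n = (Hole 7→Hole 8) × (Hole 7→Hole 9) = (-36042.6, 28511, -64096).
So ∂z/∂x = −n_x/n_z = −0.56232 and ∂z/∂y = −n_y/n_z = 0.44482.
Gradient magnitude |∇z| = √(a² + b²) = √(0.31621 + 0.19786) = 0.71699.
True dip = arctan(0.71699) = 35.6°, dipping toward SE (azimuth ≈ 128°).

35.6°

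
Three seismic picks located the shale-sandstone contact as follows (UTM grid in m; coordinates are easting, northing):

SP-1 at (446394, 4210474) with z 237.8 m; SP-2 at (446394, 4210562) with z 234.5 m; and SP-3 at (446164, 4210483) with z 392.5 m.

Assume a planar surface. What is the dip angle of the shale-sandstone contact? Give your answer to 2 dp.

34.02°

Let the plane be z = a·easting + b·northing + c.
SP-2−SP-1: 0a + 88b = −3.3;  SP-3−SP-1: −230a + 9b = 154.7.
Solving gives a = −0.67408, b = −0.03750.
Gradient magnitude |∇z| = √(a² + b²) = √(0.45438 + 0.00141) = 0.67512.
True dip = arctan(0.67512) = 34.02°, dipping toward E (azimuth ≈ 087°).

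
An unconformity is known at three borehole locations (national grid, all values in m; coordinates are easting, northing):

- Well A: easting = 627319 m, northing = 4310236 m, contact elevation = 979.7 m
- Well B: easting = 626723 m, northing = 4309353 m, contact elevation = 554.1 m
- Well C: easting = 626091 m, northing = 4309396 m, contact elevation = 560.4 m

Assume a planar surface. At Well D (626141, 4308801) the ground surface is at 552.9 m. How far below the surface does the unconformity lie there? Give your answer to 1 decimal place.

269.4 m

Let the plane be z = a·easting + b·northing + c.
Well B−Well A: −596a − 883b = −425.6;  Well C−Well A: −1228a − 840b = −419.3.
Solving gives a = 0.021823281, b = 0.467263108.
Then c = 979.7 − a·627319 − b·4310236 = −2026724.73.
At (626141, 4308801): z_contact = 13664.45 + 2013343.75 − 2026724.73 = 283.47 m.
Depth below ground = 552.9 − 283.47 = 269.4 m.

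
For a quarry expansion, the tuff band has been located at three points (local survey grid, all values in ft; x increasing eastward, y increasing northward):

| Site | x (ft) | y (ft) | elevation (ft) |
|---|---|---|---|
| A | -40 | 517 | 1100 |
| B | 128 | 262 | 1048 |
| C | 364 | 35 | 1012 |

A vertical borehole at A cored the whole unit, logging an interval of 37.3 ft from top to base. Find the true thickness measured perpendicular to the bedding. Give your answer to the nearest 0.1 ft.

35.7 ft

Let the plane be z = a·x + b·y + c.
B−A: 168a − 255b = −52;  C−A: 404a − 482b = −88.
Solving gives a = 0.11903, b = 0.28234.
|∇z| = √(a²+b²) = 0.30641, so dip δ = arctan(0.30641) = 17.04°.
True thickness = vertical thickness × cos δ = 37.3 × cos 17.04° = 35.7 ft.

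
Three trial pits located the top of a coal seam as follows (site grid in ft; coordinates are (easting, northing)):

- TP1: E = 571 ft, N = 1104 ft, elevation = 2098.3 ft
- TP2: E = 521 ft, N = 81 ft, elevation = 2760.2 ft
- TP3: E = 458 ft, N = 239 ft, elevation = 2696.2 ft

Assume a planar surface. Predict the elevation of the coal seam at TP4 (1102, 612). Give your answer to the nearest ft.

2117 ft

Two edge vectors: TP1→TP2 = (-50, -1023, 661.9), TP1→TP3 = (-113, -865, 597.9).
Normal n = (TP1→TP2) × (TP1→TP3) = (-39108.2, -44899.7, -72349).
So ∂z/∂E = −n_x/n_z = −0.54055 and ∂z/∂N = −n_y/n_z = −0.62060.
Intercept c from TP1: 2098.3 + 308.65 + 685.14 = 3092.09.
At (1102, 612): z = −595.7 − 379.8 + 3092.09 = 2116.6 ft.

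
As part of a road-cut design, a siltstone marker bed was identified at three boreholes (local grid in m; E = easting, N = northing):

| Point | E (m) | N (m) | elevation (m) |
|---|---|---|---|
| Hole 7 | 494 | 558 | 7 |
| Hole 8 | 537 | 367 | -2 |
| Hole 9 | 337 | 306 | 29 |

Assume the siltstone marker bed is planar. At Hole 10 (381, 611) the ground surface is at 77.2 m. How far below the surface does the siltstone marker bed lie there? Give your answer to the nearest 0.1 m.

Let the plane be z = a·E + b·N + c.
Hole 8−Hole 7: 43a − 191b = −9;  Hole 9−Hole 7: −157a − 252b = 22.
Solving gives a = −0.15849, b = 0.01144.
Then c = 7 − a·494 − b·558 = 78.91.
At (381, 611): z_contact = −60.38 + 6.99 + 78.91 = 25.52 m.
Depth below ground = 77.2 − 25.52 = 51.7 m.

51.7 m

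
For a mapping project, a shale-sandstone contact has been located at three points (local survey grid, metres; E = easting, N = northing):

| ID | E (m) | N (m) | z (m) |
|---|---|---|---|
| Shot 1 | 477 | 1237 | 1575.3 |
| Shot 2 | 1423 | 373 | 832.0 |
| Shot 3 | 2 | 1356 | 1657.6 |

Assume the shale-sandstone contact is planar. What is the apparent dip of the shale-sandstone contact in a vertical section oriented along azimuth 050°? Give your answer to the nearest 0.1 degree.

32.6°

Let the plane be z = a·E + b·N + c.
Shot 2−Shot 1: 946a − 864b = −743.3;  Shot 3−Shot 1: −475a + 119b = 82.3.
Solving gives a = 0.05824, b = 0.92407.
Unit vector along 050° is (sin 50°, cos 50°) = (0.7660, 0.6428).
Slope in that direction = a·(0.7660) + b·(0.6428) = 0.63859.
Apparent dip = arctan|0.63859| = 32.6° (true dip is 42.8°, so apparent ≤ true as expected).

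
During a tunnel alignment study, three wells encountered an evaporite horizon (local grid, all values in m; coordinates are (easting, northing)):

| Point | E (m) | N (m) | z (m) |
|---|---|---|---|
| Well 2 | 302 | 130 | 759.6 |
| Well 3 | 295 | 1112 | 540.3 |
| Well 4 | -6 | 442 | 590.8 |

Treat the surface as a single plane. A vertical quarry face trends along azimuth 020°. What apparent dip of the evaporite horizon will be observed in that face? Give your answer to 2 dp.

5.53°

Two edge vectors: Well 2→Well 3 = (-7, 982, -219.3), Well 2→Well 4 = (-308, 312, -168.8).
Normal n = (Well 2→Well 3) × (Well 2→Well 4) = (-97340, 66362.8, 300272).
So ∂z/∂E = −n_x/n_z = 0.32417 and ∂z/∂N = −n_y/n_z = −0.22101.
Unit vector along 020° is (sin 20°, cos 20°) = (0.3420, 0.9397).
Slope in that direction = a·(0.3420) + b·(0.9397) = −0.09681.
Apparent dip = arctan|0.09681| = 5.53° (true dip is 21.4°, so apparent ≤ true as expected).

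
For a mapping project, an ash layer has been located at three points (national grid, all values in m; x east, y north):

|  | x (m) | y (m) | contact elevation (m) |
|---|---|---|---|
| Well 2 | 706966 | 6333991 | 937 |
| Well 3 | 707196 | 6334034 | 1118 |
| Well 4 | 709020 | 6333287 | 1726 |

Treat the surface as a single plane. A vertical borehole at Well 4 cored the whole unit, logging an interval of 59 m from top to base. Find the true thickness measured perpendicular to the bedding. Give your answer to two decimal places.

41.78 m

Let the plane be z = a·x + b·y + c.
Well 3−Well 2: 230a + 43b = 181;  Well 4−Well 2: 2054a − 704b = 789.
Solving gives a = 0.64478, b = 0.76048.
|∇z| = √(a²+b²) = 0.99703, so dip δ = arctan(0.99703) = 44.91°.
True thickness = vertical thickness × cos δ = 59 × cos 44.91° = 41.78 m.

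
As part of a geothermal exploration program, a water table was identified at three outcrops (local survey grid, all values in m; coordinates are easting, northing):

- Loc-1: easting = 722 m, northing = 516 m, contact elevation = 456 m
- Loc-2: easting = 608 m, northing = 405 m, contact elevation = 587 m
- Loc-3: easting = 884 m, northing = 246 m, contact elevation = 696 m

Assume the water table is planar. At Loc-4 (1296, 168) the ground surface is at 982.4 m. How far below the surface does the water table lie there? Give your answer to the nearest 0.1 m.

Let the plane be z = a·easting + b·northing + c.
Loc-2−Loc-1: −114a − 111b = 131;  Loc-3−Loc-1: 162a − 270b = 240.
Solving gives a = −0.179033, b = −0.996309.
Then c = 456 − a·722 − b·516 = 1099.36.
At (1296, 168): z_contact = −232.03 − 167.38 + 1099.36 = 699.95 m.
Depth below ground = 982.4 − 699.95 = 282.4 m.

282.4 m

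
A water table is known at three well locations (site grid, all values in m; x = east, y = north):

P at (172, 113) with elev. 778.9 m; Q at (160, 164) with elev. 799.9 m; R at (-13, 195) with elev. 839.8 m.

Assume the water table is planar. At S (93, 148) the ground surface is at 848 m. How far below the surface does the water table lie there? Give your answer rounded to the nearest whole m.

Two edge vectors: P→Q = (-12, 51, 21), P→R = (-185, 82, 60.9).
Normal n = (P→Q) × (P→R) = (1383.9, -3154.2, 8451).
So ∂z/∂x = −n_x/n_z = −0.16376 and ∂z/∂y = −n_y/n_z = 0.37323.
Intercept c from P: 778.9 + 28.17 − 42.18 = 764.89.
At (93, 148): z_contact = −15.2 + 55.2 + 764.89 = 804.9 m.
Depth below ground = 848 − 804.9 = 43 m.

43 m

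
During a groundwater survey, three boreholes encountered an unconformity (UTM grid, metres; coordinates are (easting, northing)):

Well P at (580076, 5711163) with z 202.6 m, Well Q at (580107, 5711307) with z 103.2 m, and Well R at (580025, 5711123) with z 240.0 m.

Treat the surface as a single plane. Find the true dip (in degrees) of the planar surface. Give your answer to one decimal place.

34.3°

Let the plane be z = a·E + b·N + c.
Well Q−Well P: 31a + 144b = −99.4;  Well R−Well P: −51a − 40b = 37.4.
Solving gives a = −0.23093, b = −0.64056.
Gradient magnitude |∇z| = √(a² + b²) = √(0.05333 + 0.41032) = 0.68092.
True dip = arctan(0.68092) = 34.3°, dipping toward NNE (azimuth ≈ 020°).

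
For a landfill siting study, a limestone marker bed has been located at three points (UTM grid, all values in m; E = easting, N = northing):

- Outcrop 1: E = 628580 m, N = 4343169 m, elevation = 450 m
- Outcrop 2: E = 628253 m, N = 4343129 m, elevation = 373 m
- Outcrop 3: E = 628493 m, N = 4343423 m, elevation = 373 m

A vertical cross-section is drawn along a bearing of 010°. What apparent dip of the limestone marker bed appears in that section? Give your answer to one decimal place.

Let the plane be z = a·E + b·N + c.
Outcrop 2−Outcrop 1: −327a − 40b = −77;  Outcrop 3−Outcrop 1: −87a + 254b = −77.
Solving gives a = 0.26160, b = −0.21355.
Unit vector along 010° is (sin 10°, cos 10°) = (0.1736, 0.9848).
Slope in that direction = a·(0.1736) + b·(0.9848) = −0.16488.
Apparent dip = arctan|0.16488| = 9.4° (true dip is 18.7°, so apparent ≤ true as expected).

9.4°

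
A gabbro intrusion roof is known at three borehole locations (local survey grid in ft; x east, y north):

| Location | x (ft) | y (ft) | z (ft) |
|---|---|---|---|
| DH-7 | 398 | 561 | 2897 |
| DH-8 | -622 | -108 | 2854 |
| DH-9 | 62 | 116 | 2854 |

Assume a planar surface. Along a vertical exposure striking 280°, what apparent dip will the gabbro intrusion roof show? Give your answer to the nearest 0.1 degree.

3.6°

Two edge vectors: DH-7→DH-8 = (-1020, -669, -43), DH-7→DH-9 = (-336, -445, -43).
Normal n = (DH-7→DH-8) × (DH-7→DH-9) = (9632, -29412, 229116).
So ∂z/∂x = −n_x/n_z = −0.04204 and ∂z/∂y = −n_y/n_z = 0.12837.
Unit vector along 280° is (sin 280°, cos 280°) = (-0.9848, 0.1736).
Slope in that direction = a·(-0.9848) + b·(0.1736) = 0.06369.
Apparent dip = arctan|0.06369| = 3.6° (true dip is 7.7°, so apparent ≤ true as expected).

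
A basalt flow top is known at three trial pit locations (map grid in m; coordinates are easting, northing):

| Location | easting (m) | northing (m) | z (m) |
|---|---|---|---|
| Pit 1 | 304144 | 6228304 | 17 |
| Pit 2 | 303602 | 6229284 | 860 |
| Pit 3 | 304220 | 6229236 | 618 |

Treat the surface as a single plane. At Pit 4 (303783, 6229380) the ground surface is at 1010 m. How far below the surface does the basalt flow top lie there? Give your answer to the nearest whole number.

Let the plane be z = a·easting + b·northing + c.
Pit 2−Pit 1: −542a + 980b = 843;  Pit 3−Pit 1: 76a + 932b = 601.
Solving gives a = −0.33935103, b = 0.67252219.
Then c = 17 − a·304144 − b·6228304 = −4085444.05.
At (303783, 6229380): z_contact = −103089.1 + 4189396.3 − 4085444.05 = 863.1 m.
Depth below ground = 1010 − 863.1 = 147 m.

147 m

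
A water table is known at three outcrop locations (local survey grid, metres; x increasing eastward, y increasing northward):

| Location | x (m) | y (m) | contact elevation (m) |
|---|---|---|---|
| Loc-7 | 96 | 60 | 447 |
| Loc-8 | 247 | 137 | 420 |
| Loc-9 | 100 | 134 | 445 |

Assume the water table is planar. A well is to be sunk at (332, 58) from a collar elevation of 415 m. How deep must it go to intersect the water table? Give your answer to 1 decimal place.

Let the plane be z = a·x + b·y + c.
Loc-8−Loc-7: 151a + 77b = −27;  Loc-9−Loc-7: 4a + 74b = −2.
Solving gives a = −0.16970, b = −0.01785.
Then c = 447 − a·96 − b·60 = 464.36.
At (332, 58): z_contact = −56.34 − 1.04 + 464.36 = 406.99 m.
Depth below ground = 415 − 406.99 = 8.0 m.

8.0 m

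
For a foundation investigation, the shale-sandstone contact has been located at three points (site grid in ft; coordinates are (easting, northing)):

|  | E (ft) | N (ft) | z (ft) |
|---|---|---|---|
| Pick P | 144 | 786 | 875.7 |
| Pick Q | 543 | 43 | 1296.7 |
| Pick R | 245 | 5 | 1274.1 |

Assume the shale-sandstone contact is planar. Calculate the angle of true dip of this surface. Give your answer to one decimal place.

Two edge vectors: Pick P→Pick Q = (399, -743, 421), Pick P→Pick R = (101, -781, 398.4).
Normal n = (Pick P→Pick Q) × (Pick P→Pick R) = (32789.8, -116440.6, -236576).
So ∂z/∂E = −n_x/n_z = 0.13860 and ∂z/∂N = −n_y/n_z = −0.49219.
Gradient magnitude |∇z| = √(a² + b²) = √(0.01921 + 0.24225) = 0.51133.
True dip = arctan(0.51133) = 27.1°, dipping toward NNW (azimuth ≈ 344°).

27.1°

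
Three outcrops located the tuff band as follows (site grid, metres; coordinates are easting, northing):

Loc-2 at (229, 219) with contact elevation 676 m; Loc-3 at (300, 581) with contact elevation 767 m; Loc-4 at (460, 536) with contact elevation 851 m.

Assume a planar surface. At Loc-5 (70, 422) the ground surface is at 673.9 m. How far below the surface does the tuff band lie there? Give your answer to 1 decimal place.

Let the plane be z = a·easting + b·northing + c.
Loc-3−Loc-2: 71a + 362b = 91;  Loc-4−Loc-2: 231a + 317b = 175.
Solving gives a = 0.56456, b = 0.14065.
Then c = 676 − a·229 − b·219 = 515.91.
At (70, 422): z_contact = 39.52 + 59.36 + 515.91 = 614.79 m.
Depth below ground = 673.9 − 614.79 = 59.1 m.

59.1 m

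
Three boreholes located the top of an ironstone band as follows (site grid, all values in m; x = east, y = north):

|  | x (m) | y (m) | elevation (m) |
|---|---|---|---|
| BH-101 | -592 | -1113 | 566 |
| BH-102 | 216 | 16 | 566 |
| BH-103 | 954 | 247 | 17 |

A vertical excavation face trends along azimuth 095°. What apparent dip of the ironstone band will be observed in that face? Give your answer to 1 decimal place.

45.4°

Two edge vectors: BH-101→BH-102 = (808, 1129, 0), BH-101→BH-103 = (1546, 1360, -549).
Normal n = (BH-101→BH-102) × (BH-101→BH-103) = (-619821, 443592, -646554).
So ∂z/∂x = −n_x/n_z = −0.95865 and ∂z/∂y = −n_y/n_z = 0.68609.
Unit vector along 095° is (sin 95°, cos 95°) = (0.9962, -0.0872).
Slope in that direction = a·(0.9962) + b·(-0.0872) = −1.01480.
Apparent dip = arctan|1.01480| = 45.4° (true dip is 49.7°, so apparent ≤ true as expected).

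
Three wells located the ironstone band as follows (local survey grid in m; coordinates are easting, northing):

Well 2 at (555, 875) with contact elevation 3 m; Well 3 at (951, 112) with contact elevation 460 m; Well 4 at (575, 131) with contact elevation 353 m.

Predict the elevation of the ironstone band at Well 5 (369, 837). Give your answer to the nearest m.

Let the plane be z = a·easting + b·northing + c.
Well 3−Well 2: 396a − 763b = 457;  Well 4−Well 2: 20a − 744b = 350.
Solving gives a = 0.26116, b = −0.46341.
Then c = 3 − a·555 − b·875 = 263.54.
At (369, 837): z = 96.4 − 387.9 + 263.54 = -28.0 m.

-28 m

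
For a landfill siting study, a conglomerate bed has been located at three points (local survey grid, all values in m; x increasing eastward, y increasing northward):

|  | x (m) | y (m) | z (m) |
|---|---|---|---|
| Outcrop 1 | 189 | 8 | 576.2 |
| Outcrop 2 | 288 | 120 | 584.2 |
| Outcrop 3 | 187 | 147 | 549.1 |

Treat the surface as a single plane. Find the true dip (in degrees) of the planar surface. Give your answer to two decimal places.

Let the plane be z = a·x + b·y + c.
Outcrop 2−Outcrop 1: 99a + 112b = 8;  Outcrop 3−Outcrop 1: −2a + 139b = −27.1.
Solving gives a = 0.29655, b = −0.19070.
Gradient magnitude |∇z| = √(a² + b²) = √(0.08794 + 0.03637) = 0.35257.
True dip = arctan(0.35257) = 19.42°, dipping toward WNW (azimuth ≈ 303°).

19.42°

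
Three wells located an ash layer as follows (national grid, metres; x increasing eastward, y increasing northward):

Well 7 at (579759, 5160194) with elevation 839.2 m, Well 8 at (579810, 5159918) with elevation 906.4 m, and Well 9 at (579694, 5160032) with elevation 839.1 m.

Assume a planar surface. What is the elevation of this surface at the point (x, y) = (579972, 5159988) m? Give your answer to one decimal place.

962.2 m

Let the plane be z = a·x + b·y + c.
Well 8−Well 7: 51a − 276b = 67.2;  Well 9−Well 7: −65a − 162b = −0.1.
Solving gives a = 0.416533089, b = −0.166510190.
Then c = 839.2 − a·579759 − b·5160194 = 618575.28.
At (579972, 5159988): z = 241577.5 − 859190.6 + 618575.28 = 962.2 m.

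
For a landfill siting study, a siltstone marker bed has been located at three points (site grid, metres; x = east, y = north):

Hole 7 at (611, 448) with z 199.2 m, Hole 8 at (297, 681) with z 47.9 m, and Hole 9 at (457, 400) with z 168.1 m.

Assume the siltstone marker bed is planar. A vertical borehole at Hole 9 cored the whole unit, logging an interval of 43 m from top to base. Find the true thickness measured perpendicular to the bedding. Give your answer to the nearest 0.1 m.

40.1 m

Let the plane be z = a·x + b·y + c.
Hole 8−Hole 7: −314a + 233b = −151.3;  Hole 9−Hole 7: −154a − 48b = −31.1.
Solving gives a = 0.28474, b = −0.26563.
|∇z| = √(a²+b²) = 0.38940, so dip δ = arctan(0.38940) = 21.28°.
True thickness = vertical thickness × cos δ = 43 × cos 21.28° = 40.1 m.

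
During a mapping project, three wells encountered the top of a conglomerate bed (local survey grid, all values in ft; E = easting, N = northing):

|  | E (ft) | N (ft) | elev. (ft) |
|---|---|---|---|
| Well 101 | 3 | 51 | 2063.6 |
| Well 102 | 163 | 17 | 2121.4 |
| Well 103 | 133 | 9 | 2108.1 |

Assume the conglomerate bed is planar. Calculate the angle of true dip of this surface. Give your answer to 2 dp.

Two edge vectors: Well 101→Well 102 = (160, -34, 57.8), Well 101→Well 103 = (130, -42, 44.5).
Normal n = (Well 101→Well 102) × (Well 101→Well 103) = (914.6, 394, -2300).
So ∂z/∂E = −n_x/n_z = 0.39765 and ∂z/∂N = −n_y/n_z = 0.17130.
Gradient magnitude |∇z| = √(a² + b²) = √(0.15813 + 0.02935) = 0.43298.
True dip = arctan(0.43298) = 23.41°, dipping toward WSW (azimuth ≈ 247°).

23.41°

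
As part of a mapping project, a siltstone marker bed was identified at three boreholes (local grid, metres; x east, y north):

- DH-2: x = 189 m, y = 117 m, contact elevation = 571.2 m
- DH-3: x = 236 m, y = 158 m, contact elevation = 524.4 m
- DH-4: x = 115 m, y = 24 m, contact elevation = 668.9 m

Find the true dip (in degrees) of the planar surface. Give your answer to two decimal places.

41.45°

Two edge vectors: DH-2→DH-3 = (47, 41, -46.8), DH-2→DH-4 = (-74, -93, 97.7).
Normal n = (DH-2→DH-3) × (DH-2→DH-4) = (-346.7, -1128.7, -1337).
So ∂z/∂x = −n_x/n_z = −0.25931 and ∂z/∂y = −n_y/n_z = −0.84420.
Gradient magnitude |∇z| = √(a² + b²) = √(0.06724 + 0.71268) = 0.88313.
True dip = arctan(0.88313) = 41.45°, dipping toward NNE (azimuth ≈ 017°).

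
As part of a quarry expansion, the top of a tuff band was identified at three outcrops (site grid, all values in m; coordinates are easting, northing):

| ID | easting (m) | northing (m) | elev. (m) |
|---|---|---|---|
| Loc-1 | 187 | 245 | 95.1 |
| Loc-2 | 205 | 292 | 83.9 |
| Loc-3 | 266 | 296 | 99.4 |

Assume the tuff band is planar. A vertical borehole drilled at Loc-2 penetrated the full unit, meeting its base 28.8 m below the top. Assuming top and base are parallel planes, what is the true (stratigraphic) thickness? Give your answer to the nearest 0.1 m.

Let the plane be z = a·easting + b·northing + c.
Loc-2−Loc-1: 18a + 47b = −11.2;  Loc-3−Loc-1: 79a + 51b = 4.3.
Solving gives a = 0.27667, b = −0.34426.
|∇z| = √(a²+b²) = 0.44166, so dip δ = arctan(0.44166) = 23.83°.
True thickness = vertical thickness × cos δ = 28.8 × cos 23.83° = 26.3 m.

26.3 m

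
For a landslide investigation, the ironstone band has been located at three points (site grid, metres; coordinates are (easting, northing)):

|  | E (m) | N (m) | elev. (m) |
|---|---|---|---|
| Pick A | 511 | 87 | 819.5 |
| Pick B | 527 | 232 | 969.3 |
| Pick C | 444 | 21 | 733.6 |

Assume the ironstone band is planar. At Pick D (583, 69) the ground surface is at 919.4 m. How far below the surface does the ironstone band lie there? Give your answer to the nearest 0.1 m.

96.5 m

Two edge vectors: Pick A→Pick B = (16, 145, 149.8), Pick A→Pick C = (-67, -66, -85.9).
Normal n = (Pick A→Pick B) × (Pick A→Pick C) = (-2568.7, -8662.2, 8659).
So ∂z/∂E = −n_x/n_z = 0.29665 and ∂z/∂N = −n_y/n_z = 1.00037.
Intercept c from Pick A: 819.5 − 151.59 − 87.03 = 580.88.
At (583, 69): z_contact = 172.95 + 69.03 + 580.88 = 822.85 m.
Depth below ground = 919.4 − 822.85 = 96.5 m.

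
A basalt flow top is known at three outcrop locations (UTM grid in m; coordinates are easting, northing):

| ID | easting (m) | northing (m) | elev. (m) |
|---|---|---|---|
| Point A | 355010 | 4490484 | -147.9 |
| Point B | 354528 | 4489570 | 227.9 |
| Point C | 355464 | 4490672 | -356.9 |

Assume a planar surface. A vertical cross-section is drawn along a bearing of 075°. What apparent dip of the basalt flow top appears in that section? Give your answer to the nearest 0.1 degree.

22.5°

Let the plane be z = a·easting + b·northing + c.
Point B−Point A: −482a − 914b = 375.8;  Point C−Point A: 454a + 188b = −209.
Solving gives a = −0.37114, b = −0.21544.
Unit vector along 075° is (sin 75°, cos 75°) = (0.9659, 0.2588).
Slope in that direction = a·(0.9659) + b·(0.2588) = −0.41425.
Apparent dip = arctan|0.41425| = 22.5° (true dip is 23.2°, so apparent ≤ true as expected).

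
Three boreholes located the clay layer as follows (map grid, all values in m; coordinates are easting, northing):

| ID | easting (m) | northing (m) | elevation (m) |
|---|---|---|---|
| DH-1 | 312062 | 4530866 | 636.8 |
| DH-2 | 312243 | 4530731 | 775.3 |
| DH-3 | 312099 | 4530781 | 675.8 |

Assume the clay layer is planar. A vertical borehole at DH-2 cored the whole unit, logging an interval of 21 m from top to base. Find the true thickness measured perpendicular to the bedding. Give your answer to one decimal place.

Two edge vectors: DH-1→DH-2 = (181, -135, 138.5), DH-1→DH-3 = (37, -85, 39).
Normal n = (DH-1→DH-2) × (DH-1→DH-3) = (6507.5, -1934.5, -10390).
So ∂z/∂easting = −n_x/n_z = 0.62632 and ∂z/∂northing = −n_y/n_z = −0.18619.
|∇z| = √(a²+b²) = 0.65341, so dip δ = arctan(0.65341) = 33.16°.
True thickness = vertical thickness × cos δ = 21 × cos 33.16° = 17.6 m.

17.6 m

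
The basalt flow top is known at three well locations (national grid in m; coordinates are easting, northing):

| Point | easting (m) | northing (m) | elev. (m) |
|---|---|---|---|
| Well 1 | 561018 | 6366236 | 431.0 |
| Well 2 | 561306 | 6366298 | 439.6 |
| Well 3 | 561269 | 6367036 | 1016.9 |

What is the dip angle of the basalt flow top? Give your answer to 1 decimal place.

38.2°

Let the plane be z = a·easting + b·northing + c.
Well 2−Well 1: 288a + 62b = 8.6;  Well 3−Well 1: 251a + 800b = 585.9.
Solving gives a = −0.13706, b = 0.77538.
Gradient magnitude |∇z| = √(a² + b²) = √(0.01879 + 0.60121) = 0.78740.
True dip = arctan(0.78740) = 38.2°, dipping toward S (azimuth ≈ 170°).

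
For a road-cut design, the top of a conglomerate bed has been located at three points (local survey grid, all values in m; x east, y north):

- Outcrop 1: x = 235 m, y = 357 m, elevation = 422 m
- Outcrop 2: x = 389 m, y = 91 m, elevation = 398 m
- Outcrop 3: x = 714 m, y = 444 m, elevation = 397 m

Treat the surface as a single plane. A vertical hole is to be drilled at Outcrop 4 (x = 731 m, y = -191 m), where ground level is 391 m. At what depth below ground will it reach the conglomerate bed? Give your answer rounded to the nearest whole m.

Let the plane be z = a·x + b·y + c.
Outcrop 2−Outcrop 1: 154a − 266b = −24;  Outcrop 3−Outcrop 1: 479a + 87b = −25.
Solving gives a = −0.06205, b = 0.05430.
Then c = 422 − a·235 − b·357 = 417.20.
At (731, -191): z_contact = −45.4 − 10.4 + 417.20 = 361.5 m.
Depth below ground = 391 − 361.5 = 30 m.

30 m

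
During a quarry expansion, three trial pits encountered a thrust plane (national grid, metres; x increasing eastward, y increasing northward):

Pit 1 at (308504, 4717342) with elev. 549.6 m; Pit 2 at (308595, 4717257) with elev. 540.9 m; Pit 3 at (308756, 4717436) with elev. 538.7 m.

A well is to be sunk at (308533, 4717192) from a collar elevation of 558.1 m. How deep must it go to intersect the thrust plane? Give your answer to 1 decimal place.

Two edge vectors: Pit 1→Pit 2 = (91, -85, -8.7), Pit 1→Pit 3 = (252, 94, -10.9).
Normal n = (Pit 1→Pit 2) × (Pit 1→Pit 3) = (1744.3, -1200.5, 29974).
So ∂z/∂x = −n_x/n_z = −0.058193768 and ∂z/∂y = −n_y/n_z = 0.040051378.
Intercept c from Pit 1: 549.6 + 17953.01 − 188936.05 = −170433.44.
At (308533, 4717192): z_contact = −17954.70 + 188930.04 − 170433.44 = 541.90 m.
Depth below ground = 558.1 − 541.90 = 16.2 m.

16.2 m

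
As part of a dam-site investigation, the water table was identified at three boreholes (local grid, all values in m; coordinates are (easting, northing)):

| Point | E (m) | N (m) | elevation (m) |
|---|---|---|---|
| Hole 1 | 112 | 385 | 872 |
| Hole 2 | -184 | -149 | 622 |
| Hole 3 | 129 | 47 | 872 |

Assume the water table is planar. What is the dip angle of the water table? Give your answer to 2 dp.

37.79°

Let the plane be z = a·E + b·N + c.
Hole 2−Hole 1: −296a − 534b = −250;  Hole 3−Hole 1: 17a − 338b = 0.
Solving gives a = 0.77433, b = 0.03895.
Gradient magnitude |∇z| = √(a² + b²) = √(0.59959 + 0.00152) = 0.77531.
True dip = arctan(0.77531) = 37.79°, dipping toward W (azimuth ≈ 267°).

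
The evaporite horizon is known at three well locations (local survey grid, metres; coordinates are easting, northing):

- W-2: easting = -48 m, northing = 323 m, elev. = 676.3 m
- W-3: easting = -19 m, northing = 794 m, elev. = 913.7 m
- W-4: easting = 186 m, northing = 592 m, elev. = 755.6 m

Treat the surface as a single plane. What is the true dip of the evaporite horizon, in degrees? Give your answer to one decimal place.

Let the plane be z = a·easting + b·northing + c.
W-3−W-2: 29a + 471b = 237.4;  W-4−W-2: 234a + 269b = 79.3.
Solving gives a = −0.25886, b = 0.51997.
Gradient magnitude |∇z| = √(a² + b²) = √(0.06701 + 0.27037) = 0.58084.
True dip = arctan(0.58084) = 30.1°, dipping toward SSE (azimuth ≈ 154°).

30.1°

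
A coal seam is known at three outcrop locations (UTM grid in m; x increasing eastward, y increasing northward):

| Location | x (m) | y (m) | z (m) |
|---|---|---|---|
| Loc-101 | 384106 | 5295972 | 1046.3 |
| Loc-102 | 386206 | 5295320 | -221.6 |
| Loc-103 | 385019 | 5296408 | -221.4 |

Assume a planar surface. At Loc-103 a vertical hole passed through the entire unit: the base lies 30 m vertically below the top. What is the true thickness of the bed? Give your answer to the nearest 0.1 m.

Two edge vectors: Loc-101→Loc-102 = (2100, -652, -1267.9), Loc-101→Loc-103 = (913, 436, -1267.7).
Normal n = (Loc-101→Loc-102) × (Loc-101→Loc-103) = (1379344.8, 1504577.3, 1510876).
So ∂z/∂x = −n_x/n_z = −0.91294 and ∂z/∂y = −n_y/n_z = −0.99583.
|∇z| = √(a²+b²) = 1.35098, so dip δ = arctan(1.35098) = 53.49°.
True thickness = vertical thickness × cos δ = 30 × cos 53.49° = 17.8 m.

17.8 m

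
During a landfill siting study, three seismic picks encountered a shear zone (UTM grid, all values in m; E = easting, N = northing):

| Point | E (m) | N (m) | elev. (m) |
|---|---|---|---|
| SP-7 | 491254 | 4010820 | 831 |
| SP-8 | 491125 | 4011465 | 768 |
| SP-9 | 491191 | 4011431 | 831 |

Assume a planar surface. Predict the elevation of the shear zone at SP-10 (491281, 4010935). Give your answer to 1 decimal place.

870.2 m

Two edge vectors: SP-7→SP-8 = (-129, 645, -63), SP-7→SP-9 = (-63, 611, 0).
Normal n = (SP-7→SP-8) × (SP-7→SP-9) = (38493, 3969, -38184).
So ∂z/∂E = −n_x/n_z = 1.008092395 and ∂z/∂N = −n_y/n_z = 0.103944060.
Intercept c from SP-7: 831 − 495229.42 − 416900.92 = −911299.34.
At (491281, 4010935): z = 495256.6 + 416912.9 − 911299.34 = 870.2 m.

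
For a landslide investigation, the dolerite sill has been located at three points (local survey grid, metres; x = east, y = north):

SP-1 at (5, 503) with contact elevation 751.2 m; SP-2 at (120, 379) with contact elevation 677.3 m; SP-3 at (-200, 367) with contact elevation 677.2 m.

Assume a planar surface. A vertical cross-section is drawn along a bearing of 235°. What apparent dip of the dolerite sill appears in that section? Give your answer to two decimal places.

17.38°

Let the plane be z = a·x + b·y + c.
SP-2−SP-1: 115a − 124b = −73.9;  SP-3−SP-1: −205a − 136b = −74.
Solving gives a = −0.02130, b = 0.57622.
Unit vector along 235° is (sin 235°, cos 235°) = (-0.8192, -0.5736).
Slope in that direction = a·(-0.8192) + b·(-0.5736) = −0.31306.
Apparent dip = arctan|0.31306| = 17.38° (true dip is 30.0°, so apparent ≤ true as expected).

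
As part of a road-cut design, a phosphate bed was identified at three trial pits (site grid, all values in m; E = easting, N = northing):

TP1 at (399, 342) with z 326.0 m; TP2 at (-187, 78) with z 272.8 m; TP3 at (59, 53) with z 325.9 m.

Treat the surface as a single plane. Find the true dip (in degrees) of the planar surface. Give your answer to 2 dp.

16.57°

Two edge vectors: TP1→TP2 = (-586, -264, -53.2), TP1→TP3 = (-340, -289, -0.1).
Normal n = (TP1→TP2) × (TP1→TP3) = (-15348.4, 18029.4, 79594).
So ∂z/∂E = −n_x/n_z = 0.19283 and ∂z/∂N = −n_y/n_z = −0.22652.
Gradient magnitude |∇z| = √(a² + b²) = √(0.03718 + 0.05131) = 0.29748.
True dip = arctan(0.29748) = 16.57°, dipping toward NW (azimuth ≈ 320°).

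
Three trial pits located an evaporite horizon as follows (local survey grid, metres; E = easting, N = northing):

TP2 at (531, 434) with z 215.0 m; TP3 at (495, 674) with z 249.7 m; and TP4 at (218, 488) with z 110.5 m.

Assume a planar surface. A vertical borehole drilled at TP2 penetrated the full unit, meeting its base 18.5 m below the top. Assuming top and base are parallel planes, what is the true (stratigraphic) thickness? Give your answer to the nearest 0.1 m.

17.1 m

Two edge vectors: TP2→TP3 = (-36, 240, 34.7), TP2→TP4 = (-313, 54, -104.5).
Normal n = (TP2→TP3) × (TP2→TP4) = (-26953.8, -14623.1, 73176).
So ∂z/∂E = −n_x/n_z = 0.36834 and ∂z/∂N = −n_y/n_z = 0.19983.
|∇z| = √(a²+b²) = 0.41906, so dip δ = arctan(0.41906) = 22.74°.
True thickness = vertical thickness × cos δ = 18.5 × cos 22.74° = 17.1 m.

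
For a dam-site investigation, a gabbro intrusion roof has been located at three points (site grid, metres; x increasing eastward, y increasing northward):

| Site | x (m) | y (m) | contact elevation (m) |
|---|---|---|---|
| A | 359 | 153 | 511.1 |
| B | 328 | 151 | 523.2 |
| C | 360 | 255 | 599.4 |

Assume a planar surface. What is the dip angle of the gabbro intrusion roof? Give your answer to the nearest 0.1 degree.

Two edge vectors: A→B = (-31, -2, 12.1), A→C = (1, 102, 88.3).
Normal n = (A→B) × (A→C) = (-1410.8, 2749.4, -3160).
So ∂z/∂x = −n_x/n_z = −0.44646 and ∂z/∂y = −n_y/n_z = 0.87006.
Gradient magnitude |∇z| = √(a² + b²) = √(0.19932 + 0.75701) = 0.97792.
True dip = arctan(0.97792) = 44.4°, dipping toward SSE (azimuth ≈ 153°).

44.4°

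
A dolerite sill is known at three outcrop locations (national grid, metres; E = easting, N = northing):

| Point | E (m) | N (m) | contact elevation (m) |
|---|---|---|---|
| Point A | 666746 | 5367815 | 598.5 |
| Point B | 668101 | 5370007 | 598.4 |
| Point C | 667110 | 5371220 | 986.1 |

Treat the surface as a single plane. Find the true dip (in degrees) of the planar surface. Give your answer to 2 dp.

Two edge vectors: Point A→Point B = (1355, 2192, -0.1), Point A→Point C = (364, 3405, 387.6).
Normal n = (Point A→Point B) × (Point A→Point C) = (849959.7, -525234.4, 3815887).
So ∂z/∂E = −n_x/n_z = −0.22274 and ∂z/∂N = −n_y/n_z = 0.13764.
Gradient magnitude |∇z| = √(a² + b²) = √(0.04961 + 0.01895) = 0.26184.
True dip = arctan(0.26184) = 14.67°, dipping toward ESE (azimuth ≈ 122°).

14.67°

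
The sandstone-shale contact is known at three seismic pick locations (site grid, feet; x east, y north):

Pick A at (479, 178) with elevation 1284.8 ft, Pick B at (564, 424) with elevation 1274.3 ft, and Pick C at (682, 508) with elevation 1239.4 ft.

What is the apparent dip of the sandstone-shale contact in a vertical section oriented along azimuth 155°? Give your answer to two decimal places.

12.42°

Two edge vectors: Pick A→Pick B = (85, 246, -10.5), Pick A→Pick C = (203, 330, -45.4).
Normal n = (Pick A→Pick B) × (Pick A→Pick C) = (-7703.4, 1727.5, -21888).
So ∂z/∂x = −n_x/n_z = −0.35195 and ∂z/∂y = −n_y/n_z = 0.07892.
Unit vector along 155° is (sin 155°, cos 155°) = (0.4226, -0.9063).
Slope in that direction = a·(0.4226) + b·(-0.9063) = −0.22027.
Apparent dip = arctan|0.22027| = 12.42° (true dip is 19.8°, so apparent ≤ true as expected).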